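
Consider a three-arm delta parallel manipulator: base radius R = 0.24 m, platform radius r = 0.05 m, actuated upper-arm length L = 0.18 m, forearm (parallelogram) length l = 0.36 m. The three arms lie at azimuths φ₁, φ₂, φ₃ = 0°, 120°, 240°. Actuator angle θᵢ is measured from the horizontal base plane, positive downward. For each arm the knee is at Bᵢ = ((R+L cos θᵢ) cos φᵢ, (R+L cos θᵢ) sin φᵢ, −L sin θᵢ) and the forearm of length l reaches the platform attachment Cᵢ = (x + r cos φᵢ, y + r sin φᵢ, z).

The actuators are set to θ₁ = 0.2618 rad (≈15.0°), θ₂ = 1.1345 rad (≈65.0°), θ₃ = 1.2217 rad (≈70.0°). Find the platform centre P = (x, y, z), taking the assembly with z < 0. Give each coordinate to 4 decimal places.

(0.1149, 0.0121, -0.3063)

φ1=0.0°: virtual centre (0.3639, 0.0000, -0.0466), radius l
arm 2 at φ=120.0°: (R−r)+L cos θ2 = 0.2661;  centre 2 = (-0.1330, 0.2304, -0.1631)
centre 3 = (0.2516·cos240.0°, 0.2516·sin240.0°, -0.1691) = (-0.1258, -0.2179, -0.1691)
eliminate P² terms by subtracting sphere 1 from 2 and 3
plane₁₂: -0.9938x+0.4608y+-0.2331z = -0.0372
Cramer: x(z) = 0.0405-0.2426z;  y(z) = 0.0068-0.0173z
quadratic in z: (1.0591)z²+(0.2498)z+(-0.0228)=0, √Δ=0.3990 → z ∈ {-0.3063, 0.0704}; z = -0.3063 (taking z<0)
x = 0.1149, y = 0.0121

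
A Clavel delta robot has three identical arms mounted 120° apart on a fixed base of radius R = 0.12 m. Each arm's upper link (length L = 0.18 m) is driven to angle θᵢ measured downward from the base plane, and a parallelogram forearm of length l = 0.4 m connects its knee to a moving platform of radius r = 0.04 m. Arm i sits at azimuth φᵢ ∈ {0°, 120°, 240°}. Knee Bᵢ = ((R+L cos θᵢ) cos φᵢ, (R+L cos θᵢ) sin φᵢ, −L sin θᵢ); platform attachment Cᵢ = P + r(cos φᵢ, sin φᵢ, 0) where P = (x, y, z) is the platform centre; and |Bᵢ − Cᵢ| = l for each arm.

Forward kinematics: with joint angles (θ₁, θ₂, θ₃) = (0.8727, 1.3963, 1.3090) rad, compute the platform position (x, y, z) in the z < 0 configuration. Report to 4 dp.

O1 = (0.1957·cos0.0°, 0.1957·sin0.0°, -0.1379) = (0.1957, 0.0000, -0.1379)
φ2=120.0°: virtual centre (-0.0556, 0.0963, -0.1773), radius l
φ3=240.0°: virtual centre (-0.0633, -0.1096, -0.1739), radius l
subtract pairs → two planes through P
plane₁₂: -0.5026x+0.1927y+-0.0787z = -0.0135
det = 0.2100;  x = 0.0243+-0.1482z,  y = -0.0069+0.0220z
sphere 1 gives Az²+Bz+C=0 with A=1.0225, B=0.3263, C=-0.1115;  B²−4AC=0.5627;  roots -0.5264, 0.2073;  negative root z = -0.5264
x = 0.1023, y = -0.0185

(0.1023, -0.0185, -0.5264)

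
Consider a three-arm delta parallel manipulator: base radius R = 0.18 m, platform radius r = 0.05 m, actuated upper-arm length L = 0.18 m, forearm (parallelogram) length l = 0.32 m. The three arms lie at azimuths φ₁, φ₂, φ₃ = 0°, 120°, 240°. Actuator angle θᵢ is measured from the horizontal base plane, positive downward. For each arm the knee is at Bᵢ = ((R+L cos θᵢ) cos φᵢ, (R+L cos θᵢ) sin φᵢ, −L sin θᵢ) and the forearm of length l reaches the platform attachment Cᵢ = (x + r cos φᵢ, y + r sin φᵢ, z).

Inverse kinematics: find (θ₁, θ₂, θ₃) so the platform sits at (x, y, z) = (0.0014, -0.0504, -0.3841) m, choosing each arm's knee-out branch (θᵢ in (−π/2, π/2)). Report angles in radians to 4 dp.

rotate P by −φ1: (0.0014, -0.0504, -0.3841)
  A=0.1286, B=-0.3841, C=(l²−L²−A²−y'²−z²)/(2L)=-0.2684
  γ=atan2(-0.3841,0.1286)=-1.2477;  ψ=arccos(-0.6625)=2.2950;  θ1=γ+ψ≈1.0473
φ2=120.0° → target in arm frame (-0.0443, 0.0240)
  A cos θ + B sin θ = C:  0.1743·cos θ + -0.3841·sin θ = -0.3014
  θ2 = atan2(B,A) + arccos(C/0.4218) = 1.2221
arm 3 (φ=240.0°): x'=0.0429, y'=0.0264
  A=0.0871, B=-0.3841, C=(l²−L²−A²−y'²−z²)/(2L)=-0.2384
  θ3 = atan2(B,A) + arccos(C/0.3938) = 0.8729

θ₁ = 1.0473, θ₂ = 1.2221, θ₃ = 0.8729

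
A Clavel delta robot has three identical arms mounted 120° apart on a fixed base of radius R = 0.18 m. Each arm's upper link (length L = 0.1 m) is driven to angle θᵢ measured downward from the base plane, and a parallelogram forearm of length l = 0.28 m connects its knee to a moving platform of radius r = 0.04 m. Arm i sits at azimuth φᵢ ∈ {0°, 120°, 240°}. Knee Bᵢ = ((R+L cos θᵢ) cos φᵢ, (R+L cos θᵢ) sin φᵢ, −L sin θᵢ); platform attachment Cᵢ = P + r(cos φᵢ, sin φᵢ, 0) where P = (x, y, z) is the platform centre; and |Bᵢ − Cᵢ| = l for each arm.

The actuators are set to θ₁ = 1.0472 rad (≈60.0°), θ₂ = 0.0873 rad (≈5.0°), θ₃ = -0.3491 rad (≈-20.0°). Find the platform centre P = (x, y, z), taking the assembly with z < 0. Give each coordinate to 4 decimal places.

φ1=0.0°: virtual centre (0.1900, 0.0000, -0.0866), radius l
O2 = (0.2396·cos120.0°, 0.2396·sin120.0°, -0.0087) = (-0.1198, 0.2075, -0.0087)
arm 3 at φ=240.0°: e+L cos θ3 = 0.2340;  O3 = (-0.1170, -0.2026, 0.0342)
subtract pairs → two planes through P
plane₁₂: -0.6196x+0.4150y+0.1558z = 0.0139
det = 0.5059;  x = -0.0212+0.3230z,  y = 0.0018+0.1069z
quadratic in z: (1.1157)z²+(0.0371)z+(-0.0263)=0, √Δ=0.3445 → z ∈ {-0.1710, 0.1377}; z = -0.1710 (taking z<0)
x = -0.0765, y = -0.0165

(-0.0765, -0.0165, -0.1710)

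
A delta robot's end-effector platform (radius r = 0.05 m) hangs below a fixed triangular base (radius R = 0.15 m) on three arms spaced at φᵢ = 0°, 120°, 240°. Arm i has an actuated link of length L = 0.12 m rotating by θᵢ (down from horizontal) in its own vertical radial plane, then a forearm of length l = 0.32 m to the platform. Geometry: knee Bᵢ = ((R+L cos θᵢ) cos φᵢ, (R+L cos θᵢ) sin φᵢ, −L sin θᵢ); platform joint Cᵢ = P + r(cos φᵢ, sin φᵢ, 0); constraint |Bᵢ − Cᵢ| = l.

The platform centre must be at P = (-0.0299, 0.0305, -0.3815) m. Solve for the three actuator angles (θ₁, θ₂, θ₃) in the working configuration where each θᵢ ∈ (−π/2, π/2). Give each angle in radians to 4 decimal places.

rotate P by −φ1: (-0.0299, 0.0305, -0.3815)
  A=0.1299, B=-0.3815, C=(l²−L²−A²−y'²−z²)/(2L)=-0.3139
  γ=atan2(-0.3815,0.1299)=-1.2426;  ψ=arccos(-0.7790)=2.4639;  θ1=γ+ψ≈1.2213
φ2=120.0° → target in arm frame (0.0414, 0.0106)
  A cos θ + B sin θ = C:  0.0586·cos θ + -0.3815·sin θ = -0.2546
  θ2 = atan2(B,A) + arccos(C/0.3860) = 0.8727
φ3=240.0° → target in arm frame (-0.0115, -0.0411)
  A=0.1115, B=-0.3815, C=(l²−L²−A²−y'²−z²)/(2L)=-0.2986
  θ3 = atan2(B,A) + arccos(C/0.3974) = 1.1342

θ₁ = 1.2213, θ₂ = 0.8727, θ₃ = 1.1342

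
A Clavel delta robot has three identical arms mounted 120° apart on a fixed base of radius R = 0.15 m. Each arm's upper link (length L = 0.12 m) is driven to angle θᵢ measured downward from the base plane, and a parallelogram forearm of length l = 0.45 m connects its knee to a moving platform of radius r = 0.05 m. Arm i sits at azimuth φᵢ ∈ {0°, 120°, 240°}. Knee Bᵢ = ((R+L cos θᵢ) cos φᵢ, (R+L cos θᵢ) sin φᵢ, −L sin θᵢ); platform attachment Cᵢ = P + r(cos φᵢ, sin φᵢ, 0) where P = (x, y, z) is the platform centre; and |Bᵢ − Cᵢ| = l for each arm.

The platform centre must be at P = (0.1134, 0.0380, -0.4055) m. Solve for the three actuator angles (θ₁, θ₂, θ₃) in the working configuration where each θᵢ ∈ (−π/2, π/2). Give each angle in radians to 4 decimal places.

θ₁ = -0.2614, θ₂ = 0.3493, θ₃ = 0.6110

φ1=0.0° → target in arm frame (0.1134, 0.0380)
  e−x'=-0.0134;  (l²−L²−(e−x')²−y'²−z²)/2L = 0.0919
  √(A²+B²)=0.4057;  θ1 = -1.6038+1.3424 ≈ -0.2614
φ2=120.0° → target in arm frame (-0.0238, -0.1172)
  A cos θ + B sin θ = C:  0.1238·cos θ + -0.4055·sin θ = -0.0225
  γ=atan2(-0.4055,0.1238)=-1.2745;  ψ=arccos(-0.0530)=1.6238;  θ2=γ+ψ≈0.3493
rotate P by −φ3: (-0.0896, 0.0792, -0.4055)
  A cos θ + B sin θ = C:  0.1896·cos θ + -0.4055·sin θ = -0.0773
  √(A²+B²)=0.4476;  θ3 = -1.1334+1.7444 ≈ 0.6110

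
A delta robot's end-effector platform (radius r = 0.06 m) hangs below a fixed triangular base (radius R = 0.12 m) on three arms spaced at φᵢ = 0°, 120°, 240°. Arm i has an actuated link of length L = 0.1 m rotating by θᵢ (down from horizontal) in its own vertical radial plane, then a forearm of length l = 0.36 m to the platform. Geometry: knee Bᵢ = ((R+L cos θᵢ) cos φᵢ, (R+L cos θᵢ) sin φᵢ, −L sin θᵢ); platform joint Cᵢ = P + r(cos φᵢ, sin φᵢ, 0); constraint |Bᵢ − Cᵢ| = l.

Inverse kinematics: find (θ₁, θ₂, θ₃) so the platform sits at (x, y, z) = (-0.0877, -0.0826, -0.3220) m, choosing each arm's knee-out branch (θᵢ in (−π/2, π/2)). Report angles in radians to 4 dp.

φ1=0.0° → target in arm frame (-0.0877, -0.0826)
  e−x'=0.1477;  (l²−L²−(e−x')²−y'²−z²)/2L = -0.0636
  √(A²+B²)=0.3543;  θ1 = -1.1407+1.7513 ≈ 0.6106
rotate P by −φ2: (-0.0277, 0.1173, -0.3220)
  A=0.0877, B=-0.3220, C=(l²−L²−A²−y'²−z²)/(2L)=-0.0276
  θ2 = atan2(B,A) + arccos(C/0.3337) = 0.3487
φ3=240.0° → target in arm frame (0.1154, -0.0347)
  A=-0.0554, B=-0.3220, C=(l²−L²−A²−y'²−z²)/(2L)=0.0582
  γ=atan2(-0.3220,-0.0554)=-1.7411;  ψ=arccos(0.1783)=1.3916;  θ3=γ+ψ≈-0.3495

θ₁ = 0.6106, θ₂ = 0.3487, θ₃ = -0.3495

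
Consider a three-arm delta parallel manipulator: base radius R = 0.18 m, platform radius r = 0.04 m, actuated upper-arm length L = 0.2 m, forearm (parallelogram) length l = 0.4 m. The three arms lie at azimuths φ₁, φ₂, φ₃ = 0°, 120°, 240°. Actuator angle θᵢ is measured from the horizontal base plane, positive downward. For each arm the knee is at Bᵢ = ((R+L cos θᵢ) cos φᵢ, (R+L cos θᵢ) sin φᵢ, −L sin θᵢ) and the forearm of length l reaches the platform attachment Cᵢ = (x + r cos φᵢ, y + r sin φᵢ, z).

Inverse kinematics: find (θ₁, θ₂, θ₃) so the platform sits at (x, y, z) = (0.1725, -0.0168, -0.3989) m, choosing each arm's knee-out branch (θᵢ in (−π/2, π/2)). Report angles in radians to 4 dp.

θ₁ = 0.1742, θ₂ = 1.2217, θ₃ = 1.1346

arm 1 (φ=0.0°): x'=0.1725, y'=-0.0168
  e−x'=-0.0325;  (l²−L²−(e−x')²−y'²−z²)/2L = -0.1011
  γ=atan2(-0.3989,-0.0325)=-1.6521;  ψ=arccos(-0.2527)=1.8263;  θ1=γ+ψ≈0.1742
φ2=120.0° → target in arm frame (-0.1008, -0.1410)
  A cos θ + B sin θ = C:  0.2408·cos θ + -0.3989·sin θ = -0.2925
  √(A²+B²)=0.4659;  θ2 = -1.0277+2.2493 ≈ 1.2217
φ3=240.0° → target in arm frame (-0.0717, 0.1578)
  A cos θ + B sin θ = C:  0.2117·cos θ + -0.3989·sin θ = -0.2721
  θ3 = atan2(B,A) + arccos(C/0.4516) = 1.1346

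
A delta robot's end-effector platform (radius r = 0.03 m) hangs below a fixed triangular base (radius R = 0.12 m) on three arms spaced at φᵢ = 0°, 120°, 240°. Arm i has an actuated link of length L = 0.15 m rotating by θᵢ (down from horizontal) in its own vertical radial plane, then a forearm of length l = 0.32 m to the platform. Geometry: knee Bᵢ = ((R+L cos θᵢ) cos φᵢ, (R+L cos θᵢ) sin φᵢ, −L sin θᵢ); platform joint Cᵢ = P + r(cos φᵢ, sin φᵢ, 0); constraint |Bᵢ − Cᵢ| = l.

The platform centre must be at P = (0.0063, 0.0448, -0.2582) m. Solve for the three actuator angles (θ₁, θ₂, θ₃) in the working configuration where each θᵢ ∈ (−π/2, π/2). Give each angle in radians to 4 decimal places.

φ1=0.0° → target in arm frame (0.0063, 0.0448)
  e−x'=0.0837;  (l²−L²−(e−x')²−y'²−z²)/2L = 0.0141
  √(A²+B²)=0.2714;  θ1 = -1.2573+1.5189 ≈ 0.2616
rotate P by −φ2: (0.0356, -0.0279, -0.2582)
  A=0.0544, B=-0.2582, C=(l²−L²−A²−y'²−z²)/(2L)=0.0317
  √(A²+B²)=0.2639;  θ2 = -1.3633+1.4505 ≈ 0.0871
φ3=240.0° → target in arm frame (-0.0419, -0.0169)
  e−x'=0.1319;  (l²−L²−(e−x')²−y'²−z²)/2L = -0.0149
  θ3 = atan2(B,A) + arccos(C/0.2900) = 0.5238

θ₁ = 0.2616, θ₂ = 0.0871, θ₃ = 0.5238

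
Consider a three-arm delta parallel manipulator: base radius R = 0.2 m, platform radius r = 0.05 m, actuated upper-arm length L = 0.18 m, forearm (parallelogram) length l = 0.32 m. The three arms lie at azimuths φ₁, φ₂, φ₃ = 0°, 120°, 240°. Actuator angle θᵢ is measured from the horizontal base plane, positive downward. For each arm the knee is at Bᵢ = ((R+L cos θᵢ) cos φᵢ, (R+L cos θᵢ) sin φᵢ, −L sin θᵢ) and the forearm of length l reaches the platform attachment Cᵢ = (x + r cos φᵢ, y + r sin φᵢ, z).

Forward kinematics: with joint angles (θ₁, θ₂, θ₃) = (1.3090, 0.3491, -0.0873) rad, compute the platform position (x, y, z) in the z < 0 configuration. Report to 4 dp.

(-0.1224, -0.0243, -0.1647)

centre 1 = (0.1966·cos0.0°, 0.1966·sin0.0°, -0.1739) = (0.1966, 0.0000, -0.1739)
arm 2 at φ=120.0°: e+L cos θ2 = 0.3191;  centre 2 = (-0.1596, 0.2764, -0.0616)
φ3=240.0°: virtual centre (-0.1647, -0.2852, 0.0157), radius l
subtract pairs → two planes through P
plane₁₂: -0.7123x+0.5528y+0.2246z = 0.0368
Cramer: x(z) = -0.0533+0.4191z;  y(z) = -0.0022+0.1338z
sphere 1 gives Az²+Bz+C=0 with A=1.1936, B=0.1376, C=-0.0097;  B²−4AC=0.0652;  roots -0.1647, 0.0493;  negative root z = -0.1647
x = -0.1224, y = -0.0243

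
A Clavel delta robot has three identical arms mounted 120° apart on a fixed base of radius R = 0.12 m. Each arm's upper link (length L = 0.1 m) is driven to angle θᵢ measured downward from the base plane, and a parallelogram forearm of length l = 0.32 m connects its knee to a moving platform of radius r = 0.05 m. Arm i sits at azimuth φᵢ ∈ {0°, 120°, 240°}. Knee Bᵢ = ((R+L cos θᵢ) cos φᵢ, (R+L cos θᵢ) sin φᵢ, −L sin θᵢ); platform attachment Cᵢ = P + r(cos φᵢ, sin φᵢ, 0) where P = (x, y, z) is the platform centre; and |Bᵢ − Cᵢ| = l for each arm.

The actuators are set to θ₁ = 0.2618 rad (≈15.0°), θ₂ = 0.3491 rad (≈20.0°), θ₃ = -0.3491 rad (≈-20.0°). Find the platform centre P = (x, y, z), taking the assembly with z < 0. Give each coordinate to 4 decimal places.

(-0.0276, -0.0654, -0.2717)

centre 1 = (0.1666·cos0.0°, 0.1666·sin0.0°, -0.0259) = (0.1666, 0.0000, -0.0259)
centre 2 = (0.1640·cos120.0°, 0.1640·sin120.0°, -0.0342) = (-0.0820, 0.1420, -0.0342)
arm 3 at φ=240.0°: ρ3 = 0.1640;  centre 3 = (-0.0820, -0.1420, 0.0342)
|centre ₂|²−|centre ₁|² = -0.0004;  |centre ₃|²−|centre ₁|² = -0.0004
[-0.4972 0.2840 -0.0166]·P = -0.0004;  [-0.4972 -0.2840 0.1202]·P = -0.0004
det = 0.2824;  x = 0.0007+0.1041z,  y = 0.0000+0.2409z
into |P−centre ₁|² = l²: 1.0689z² + 0.0172z + -0.0742 = 0;  Δ = 0.3176;  z = -0.2717 or 0.2556 → z<0 root = -0.2717
x = -0.0276, y = -0.0654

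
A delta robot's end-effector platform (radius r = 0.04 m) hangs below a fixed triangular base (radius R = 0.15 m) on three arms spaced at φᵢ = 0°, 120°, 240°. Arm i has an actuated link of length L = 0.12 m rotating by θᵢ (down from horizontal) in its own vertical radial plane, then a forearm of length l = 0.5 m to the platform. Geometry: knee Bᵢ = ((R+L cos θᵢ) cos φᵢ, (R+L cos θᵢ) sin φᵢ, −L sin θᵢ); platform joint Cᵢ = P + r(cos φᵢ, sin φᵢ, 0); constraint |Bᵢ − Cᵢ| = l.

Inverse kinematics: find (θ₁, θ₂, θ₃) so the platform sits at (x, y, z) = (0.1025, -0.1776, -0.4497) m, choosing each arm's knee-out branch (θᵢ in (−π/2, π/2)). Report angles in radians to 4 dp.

θ₁ = 0.0003, θ₂ = 1.1347, θ₃ = 0.0000

φ1=0.0° → target in arm frame (0.1025, -0.1776)
  A=0.0075, B=-0.4497, C=(l²−L²−A²−y'²−z²)/(2L)=0.0074
  γ=atan2(-0.4497,0.0075)=-1.5541;  ψ=arccos(0.0164)=1.5544;  θ1=γ+ψ≈0.0003
φ2=120.0° → target in arm frame (-0.2051, 0.0000)
  A cos θ + B sin θ = C:  0.3151·cos θ + -0.4497·sin θ = -0.2745
  √(A²+B²)=0.5491;  θ2 = -0.9597+2.0944 ≈ 1.1347
rotate P by −φ3: (0.1026, 0.1776, -0.4497)
  e−x'=0.0074;  (l²−L²−(e−x')²−y'²−z²)/2L = 0.0074
  γ=atan2(-0.4497,0.0074)=-1.5542;  ψ=arccos(0.0165)=1.5543;  θ3=γ+ψ≈0.0000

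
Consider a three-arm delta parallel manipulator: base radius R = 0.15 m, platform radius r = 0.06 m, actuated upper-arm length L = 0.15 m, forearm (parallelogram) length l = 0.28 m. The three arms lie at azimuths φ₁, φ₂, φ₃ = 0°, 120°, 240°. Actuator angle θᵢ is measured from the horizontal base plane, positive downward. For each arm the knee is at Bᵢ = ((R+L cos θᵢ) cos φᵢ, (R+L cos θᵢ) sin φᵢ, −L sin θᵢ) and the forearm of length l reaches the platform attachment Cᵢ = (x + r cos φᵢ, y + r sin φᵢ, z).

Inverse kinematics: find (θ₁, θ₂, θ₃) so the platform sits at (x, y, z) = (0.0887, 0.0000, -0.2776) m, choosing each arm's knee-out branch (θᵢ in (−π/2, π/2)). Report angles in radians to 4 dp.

φ1=0.0° → target in arm frame (0.0887, 0.0000)
  A cos θ + B sin θ = C:  0.0013·cos θ + -0.2776·sin θ = -0.0705
  √(A²+B²)=0.2776;  θ1 = -1.5661+1.8277 ≈ 0.2616
arm 2 (φ=120.0°): x'=-0.0443, y'=-0.0768
  e−x'=0.1343;  (l²−L²−(e−x')²−y'²−z²)/2L = -0.1504
  γ=atan2(-0.2776,0.1343)=-1.1201;  ψ=arccos(-0.4876)=2.0801;  θ2=γ+ψ≈0.9601
φ3=240.0° → target in arm frame (-0.0444, 0.0768)
  e−x'=0.1344;  (l²−L²−(e−x')²−y'²−z²)/2L = -0.1504
  √(A²+B²)=0.3084;  θ3 = -1.1201+2.0801 ≈ 0.9601

θ₁ = 0.2616, θ₂ = 0.9601, θ₃ = 0.9601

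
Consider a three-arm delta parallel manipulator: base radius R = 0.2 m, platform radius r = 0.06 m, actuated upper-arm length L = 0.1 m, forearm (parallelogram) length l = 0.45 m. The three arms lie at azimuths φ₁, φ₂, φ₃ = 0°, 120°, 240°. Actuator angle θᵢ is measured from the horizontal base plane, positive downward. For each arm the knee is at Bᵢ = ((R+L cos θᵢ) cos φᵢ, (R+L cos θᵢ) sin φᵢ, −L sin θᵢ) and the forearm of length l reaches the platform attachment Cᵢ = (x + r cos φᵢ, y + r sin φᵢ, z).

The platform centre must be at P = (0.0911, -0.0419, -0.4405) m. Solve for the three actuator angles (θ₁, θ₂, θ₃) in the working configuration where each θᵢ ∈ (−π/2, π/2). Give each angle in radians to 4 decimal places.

φ1=0.0° → target in arm frame (0.0911, -0.0419)
  A=0.0489, B=-0.4405, C=(l²−L²−A²−y'²−z²)/(2L)=-0.0284
  γ=atan2(-0.4405,0.0489)=-1.4602;  ψ=arccos(-0.0642)=1.6350;  θ1=γ+ψ≈0.1748
φ2=120.0° → target in arm frame (-0.0818, -0.0579)
  A=0.2218, B=-0.4405, C=(l²−L²−A²−y'²−z²)/(2L)=-0.2705
  θ2 = atan2(B,A) + arccos(C/0.4932) = 1.0472
φ3=240.0° → target in arm frame (-0.0093, 0.0998)
  A=0.1493, B=-0.4405, C=(l²−L²−A²−y'²−z²)/(2L)=-0.1689
  √(A²+B²)=0.4651;  θ3 = -1.2441+1.9425 ≈ 0.6985

θ₁ = 0.1748, θ₂ = 1.0472, θ₃ = 0.6985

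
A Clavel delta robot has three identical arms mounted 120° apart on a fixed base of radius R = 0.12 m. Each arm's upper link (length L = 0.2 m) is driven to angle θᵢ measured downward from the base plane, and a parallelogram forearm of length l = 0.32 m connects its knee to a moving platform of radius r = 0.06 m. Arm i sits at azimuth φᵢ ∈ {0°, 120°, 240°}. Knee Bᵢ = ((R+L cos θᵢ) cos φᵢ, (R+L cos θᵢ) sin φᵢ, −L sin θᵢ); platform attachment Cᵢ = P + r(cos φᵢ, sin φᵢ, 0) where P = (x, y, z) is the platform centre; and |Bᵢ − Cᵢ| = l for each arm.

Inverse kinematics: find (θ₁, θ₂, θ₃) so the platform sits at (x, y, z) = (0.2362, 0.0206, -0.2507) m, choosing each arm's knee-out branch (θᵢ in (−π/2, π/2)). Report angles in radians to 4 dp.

φ1=0.0° → target in arm frame (0.2362, 0.0206)
  A cos θ + B sin θ = C:  -0.1762·cos θ + -0.2507·sin θ = -0.0798
  √(A²+B²)=0.3064;  θ1 = -2.1834+1.8343 ≈ -0.3492
arm 2 (φ=120.0°): x'=-0.1003, y'=-0.2149
  e−x'=0.1603;  (l²−L²−(e−x')²−y'²−z²)/2L = -0.1807
  θ2 = atan2(B,A) + arccos(C/0.2975) = 1.2216
arm 3 (φ=240.0°): x'=-0.1359, y'=0.1943
  e−x'=0.1959;  (l²−L²−(e−x')²−y'²−z²)/2L = -0.1914
  θ3 = atan2(B,A) + arccos(C/0.3182) = 1.3090

θ₁ = -0.3492, θ₂ = 1.2216, θ₃ = 1.3090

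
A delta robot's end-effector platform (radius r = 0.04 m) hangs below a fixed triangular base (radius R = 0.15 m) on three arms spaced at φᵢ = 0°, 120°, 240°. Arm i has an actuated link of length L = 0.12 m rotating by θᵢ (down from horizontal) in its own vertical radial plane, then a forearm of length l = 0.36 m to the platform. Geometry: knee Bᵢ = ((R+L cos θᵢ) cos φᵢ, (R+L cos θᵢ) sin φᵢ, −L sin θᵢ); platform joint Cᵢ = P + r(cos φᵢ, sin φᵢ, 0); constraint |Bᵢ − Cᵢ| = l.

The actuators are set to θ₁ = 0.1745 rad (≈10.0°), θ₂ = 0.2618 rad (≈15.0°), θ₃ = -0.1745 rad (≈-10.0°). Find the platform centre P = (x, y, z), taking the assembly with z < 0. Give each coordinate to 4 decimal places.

(-0.0127, -0.0383, -0.2856)

arm 1 at φ=0.0°: ρ1 = 0.2282;  centre 1 = (0.2282, 0.0000, -0.0208)
centre 2 = (0.2259·cos120.0°, 0.2259·sin120.0°, -0.0311) = (-0.1130, 0.1956, -0.0311)
arm 3 at φ=240.0°: ρ3 = 0.2282;  centre 3 = (-0.1141, -0.1976, 0.0208)
eliminate P² terms by subtracting sphere 1 from 2 and 3
[-0.6823 0.3913 -0.0204]·P = -0.0005;  [-0.6845 -0.3952 0.0833]·P = 0.0000
det = 0.5375;  x = 0.0004+0.0456z,  y = -0.0006+0.1318z
sphere 1 gives Az²+Bz+C=0 with A=1.0195, B=0.0207, C=-0.0773;  B²−4AC=0.3155;  roots -0.2856, 0.2653;  negative root z = -0.2856
x = -0.0127, y = -0.0383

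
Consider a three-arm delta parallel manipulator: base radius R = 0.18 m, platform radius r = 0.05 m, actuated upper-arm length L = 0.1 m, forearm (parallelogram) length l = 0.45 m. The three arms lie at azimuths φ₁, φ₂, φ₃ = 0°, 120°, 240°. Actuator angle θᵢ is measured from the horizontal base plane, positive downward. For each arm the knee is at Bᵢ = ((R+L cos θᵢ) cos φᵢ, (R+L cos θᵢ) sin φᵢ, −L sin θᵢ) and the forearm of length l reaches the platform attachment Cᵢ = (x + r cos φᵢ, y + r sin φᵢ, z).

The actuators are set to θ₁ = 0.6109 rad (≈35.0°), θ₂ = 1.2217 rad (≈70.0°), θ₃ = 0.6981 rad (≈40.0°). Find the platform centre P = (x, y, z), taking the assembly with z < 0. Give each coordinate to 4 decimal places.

(0.0489, -0.0640, -0.4719)

centre 1 = (0.2119·cos0.0°, 0.2119·sin0.0°, -0.0574) = (0.2119, 0.0000, -0.0574)
φ2=120.0°: virtual centre (-0.0821, 0.1422, -0.0940), radius l
centre 3 = (0.2066·cos240.0°, 0.2066·sin240.0°, -0.0643) = (-0.1033, -0.1789, -0.0643)
|centre ₂|²−|centre ₁|² = -0.0124;  |centre ₃|²−|centre ₁|² = -0.0014
[-0.5880 0.2844 -0.0732]·P = -0.0124;  [-0.6304 -0.3579 -0.0138]·P = -0.0014
Cramer: x(z) = 0.0124-0.0773z;  y(z) = -0.0180+0.0976z
sphere 1 gives Az²+Bz+C=0 with A=1.0155, B=0.1421, C=-0.1591;  B²−4AC=0.6664;  roots -0.4719, 0.3320;  negative root z = -0.4719
x = 0.0489, y = -0.0640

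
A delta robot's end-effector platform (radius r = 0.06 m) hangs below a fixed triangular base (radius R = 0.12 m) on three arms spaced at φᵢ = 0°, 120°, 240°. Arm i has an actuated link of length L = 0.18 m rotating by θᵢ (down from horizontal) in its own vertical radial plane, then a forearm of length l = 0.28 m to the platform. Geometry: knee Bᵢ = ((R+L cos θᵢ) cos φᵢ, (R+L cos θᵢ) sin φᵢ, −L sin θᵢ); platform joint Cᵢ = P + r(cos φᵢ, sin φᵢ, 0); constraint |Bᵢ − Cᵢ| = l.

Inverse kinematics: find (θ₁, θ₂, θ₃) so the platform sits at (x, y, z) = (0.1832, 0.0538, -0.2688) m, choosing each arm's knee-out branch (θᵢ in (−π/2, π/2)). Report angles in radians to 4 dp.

rotate P by −φ1: (0.1832, 0.0538, -0.2688)
  A cos θ + B sin θ = C:  -0.1232·cos θ + -0.2688·sin θ = -0.1231
  θ1 = atan2(B,A) + arccos(C/0.2957) = -0.0003
rotate P by −φ2: (-0.0450, -0.1856, -0.2688)
  e−x'=0.1050;  (l²−L²−(e−x')²−y'²−z²)/2L = -0.1992
  γ=atan2(-0.2688,0.1050)=-1.1984;  ψ=arccos(-0.6903)=2.3326;  θ2=γ+ψ≈1.1343
rotate P by −φ3: (-0.1382, 0.1318, -0.2688)
  e−x'=0.1982;  (l²−L²−(e−x')²−y'²−z²)/2L = -0.2303
  γ=atan2(-0.2688,0.1982)=-0.9355;  ψ=arccos(-0.6895)=2.3315;  θ3=γ+ψ≈1.3961

θ₁ = -0.0003, θ₂ = 1.1343, θ₃ = 1.3961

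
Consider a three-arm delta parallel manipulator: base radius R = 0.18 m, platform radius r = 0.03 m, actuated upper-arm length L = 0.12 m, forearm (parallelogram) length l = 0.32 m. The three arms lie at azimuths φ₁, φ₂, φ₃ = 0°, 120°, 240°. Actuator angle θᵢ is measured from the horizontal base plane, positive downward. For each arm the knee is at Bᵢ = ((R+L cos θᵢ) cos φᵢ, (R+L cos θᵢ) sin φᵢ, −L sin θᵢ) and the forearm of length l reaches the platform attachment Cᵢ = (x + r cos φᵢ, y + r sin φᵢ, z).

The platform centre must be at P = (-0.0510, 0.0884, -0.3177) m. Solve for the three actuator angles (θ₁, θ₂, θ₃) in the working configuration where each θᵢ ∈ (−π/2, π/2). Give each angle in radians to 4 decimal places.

θ₁ = 1.3088, θ₂ = 0.3486, θ₃ = 1.3091

rotate P by −φ1: (-0.0510, 0.0884, -0.3177)
  A=0.2010, B=-0.3177, C=(l²−L²−A²−y'²−z²)/(2L)=-0.2548
  γ=atan2(-0.3177,0.2010)=-1.0067;  ψ=arccos(-0.6777)=2.3155;  θ1=γ+ψ≈1.3088
rotate P by −φ2: (0.1021, 0.0000, -0.3177)
  A=0.0479, B=-0.3177, C=(l²−L²−A²−y'²−z²)/(2L)=-0.0635
  θ2 = atan2(B,A) + arccos(C/0.3213) = 0.3486
rotate P by −φ3: (-0.0511, -0.0884, -0.3177)
  A=0.2011, B=-0.3177, C=(l²−L²−A²−y'²−z²)/(2L)=-0.2549
  γ=atan2(-0.3177,0.2011)=-1.0066;  ψ=arccos(-0.6779)=2.3156;  θ3=γ+ψ≈1.3091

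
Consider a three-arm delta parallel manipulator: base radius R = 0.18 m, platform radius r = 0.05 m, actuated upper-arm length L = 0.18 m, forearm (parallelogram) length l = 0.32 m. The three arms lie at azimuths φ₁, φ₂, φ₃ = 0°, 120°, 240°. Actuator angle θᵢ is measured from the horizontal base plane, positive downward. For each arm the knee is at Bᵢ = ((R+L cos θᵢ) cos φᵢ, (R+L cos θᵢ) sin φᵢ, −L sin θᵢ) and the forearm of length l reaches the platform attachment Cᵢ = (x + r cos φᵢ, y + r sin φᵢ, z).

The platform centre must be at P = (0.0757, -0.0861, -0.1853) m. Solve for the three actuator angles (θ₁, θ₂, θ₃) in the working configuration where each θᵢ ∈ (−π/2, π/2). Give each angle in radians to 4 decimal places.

arm 1 (φ=0.0°): x'=0.0757, y'=-0.0861
  e−x'=0.0543;  (l²−L²−(e−x')²−y'²−z²)/2L = 0.0703
  √(A²+B²)=0.1931;  θ1 = -1.2857+1.1982 ≈ -0.0875
φ2=120.0° → target in arm frame (-0.1124, -0.0225)
  A=0.2424, B=-0.1853, C=(l²−L²−A²−y'²−z²)/(2L)=-0.0656
  √(A²+B²)=0.3051;  θ2 = -0.6526+1.7874 ≈ 1.1348
arm 3 (φ=240.0°): x'=0.0367, y'=0.1086
  A=0.0933, B=-0.1853, C=(l²−L²−A²−y'²−z²)/(2L)=0.0421
  γ=atan2(-0.1853,0.0933)=-1.1044;  ψ=arccos(0.2031)=1.3663;  θ3=γ+ψ≈0.2619

θ₁ = -0.0875, θ₂ = 1.1348, θ₃ = 0.2619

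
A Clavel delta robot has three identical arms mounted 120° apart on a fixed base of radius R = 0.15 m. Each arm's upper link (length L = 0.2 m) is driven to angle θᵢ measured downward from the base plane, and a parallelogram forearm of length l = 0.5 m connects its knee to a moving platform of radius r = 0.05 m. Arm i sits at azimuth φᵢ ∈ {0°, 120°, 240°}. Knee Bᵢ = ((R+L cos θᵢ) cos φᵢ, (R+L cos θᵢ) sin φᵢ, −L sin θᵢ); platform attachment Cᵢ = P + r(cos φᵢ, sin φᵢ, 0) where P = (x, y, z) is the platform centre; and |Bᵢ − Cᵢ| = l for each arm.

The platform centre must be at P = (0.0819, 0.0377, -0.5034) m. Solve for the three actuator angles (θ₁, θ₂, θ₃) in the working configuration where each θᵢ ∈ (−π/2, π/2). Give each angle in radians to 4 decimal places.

θ₁ = 0.2620, θ₂ = 0.5238, θ₃ = 0.6982

arm 1 (φ=0.0°): x'=0.0819, y'=0.0377
  A=0.0181, B=-0.5034, C=(l²−L²−A²−y'²−z²)/(2L)=-0.1129
  θ1 = atan2(B,A) + arccos(C/0.5037) = 0.2620
rotate P by −φ2: (-0.0083, -0.0898, -0.5034)
  e−x'=0.1083;  (l²−L²−(e−x')²−y'²−z²)/2L = -0.1580
  γ=atan2(-0.5034,0.1083)=-1.3589;  ψ=arccos(-0.3068)=1.8827;  θ2=γ+ψ≈0.5238
arm 3 (φ=240.0°): x'=-0.0736, y'=0.0521
  e−x'=0.1736;  (l²−L²−(e−x')²−y'²−z²)/2L = -0.1907
  √(A²+B²)=0.5325;  θ3 = -1.2387+1.9370 ≈ 0.6982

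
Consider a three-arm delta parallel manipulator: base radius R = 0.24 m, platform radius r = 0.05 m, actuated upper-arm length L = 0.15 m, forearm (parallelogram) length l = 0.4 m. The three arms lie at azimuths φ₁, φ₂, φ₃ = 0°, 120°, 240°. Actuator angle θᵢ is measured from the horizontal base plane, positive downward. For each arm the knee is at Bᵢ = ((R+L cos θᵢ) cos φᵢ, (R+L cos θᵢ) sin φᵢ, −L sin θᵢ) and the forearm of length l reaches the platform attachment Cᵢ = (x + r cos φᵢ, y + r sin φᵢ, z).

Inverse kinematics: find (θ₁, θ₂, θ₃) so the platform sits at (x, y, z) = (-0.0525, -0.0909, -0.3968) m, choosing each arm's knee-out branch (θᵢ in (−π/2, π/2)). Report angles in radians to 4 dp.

θ₁ = 1.2221, θ₂ = 1.2220, θ₃ = 0.4362

φ1=0.0° → target in arm frame (-0.0525, -0.0909)
  A cos θ + B sin θ = C:  0.2425·cos θ + -0.3968·sin θ = -0.2901
  √(A²+B²)=0.4650;  θ1 = -1.0222+2.2443 ≈ 1.2221
φ2=120.0° → target in arm frame (-0.0525, 0.0909)
  A cos θ + B sin θ = C:  0.2425·cos θ + -0.3968·sin θ = -0.2900
  θ2 = atan2(B,A) + arccos(C/0.4650) = 1.2220
arm 3 (φ=240.0°): x'=0.1050, y'=0.0000
  A cos θ + B sin θ = C:  0.0850·cos θ + -0.3968·sin θ = -0.0906
  √(A²+B²)=0.4058;  θ3 = -1.3597+1.7960 ≈ 0.4362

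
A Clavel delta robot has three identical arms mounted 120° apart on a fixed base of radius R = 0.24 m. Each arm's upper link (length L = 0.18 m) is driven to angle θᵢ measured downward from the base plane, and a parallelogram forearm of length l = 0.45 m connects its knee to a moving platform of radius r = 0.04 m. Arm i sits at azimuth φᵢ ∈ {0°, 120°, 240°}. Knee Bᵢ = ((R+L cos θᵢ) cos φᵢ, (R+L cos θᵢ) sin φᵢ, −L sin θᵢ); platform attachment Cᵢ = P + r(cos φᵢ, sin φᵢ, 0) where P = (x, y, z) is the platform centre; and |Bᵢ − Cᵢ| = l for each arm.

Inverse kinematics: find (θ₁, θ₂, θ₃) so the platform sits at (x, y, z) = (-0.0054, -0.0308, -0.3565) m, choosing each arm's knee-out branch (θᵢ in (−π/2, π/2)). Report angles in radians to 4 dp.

θ₁ = 0.5236, θ₂ = 0.6108, θ₃ = 0.3494

φ1=0.0° → target in arm frame (-0.0054, -0.0308)
  A=0.2054, B=-0.3565, C=(l²−L²−A²−y'²−z²)/(2L)=-0.0004
  θ1 = atan2(B,A) + arccos(C/0.4114) = 0.5236
φ2=120.0° → target in arm frame (-0.0240, 0.0201)
  e−x'=0.2240;  (l²−L²−(e−x')²−y'²−z²)/2L = -0.0210
  θ2 = atan2(B,A) + arccos(C/0.4210) = 0.6108
arm 3 (φ=240.0°): x'=0.0294, y'=0.0107
  e−x'=0.1706;  (l²−L²−(e−x')²−y'²−z²)/2L = 0.0383
  γ=atan2(-0.3565,0.1706)=-1.1244;  ψ=arccos(0.0968)=1.4738;  θ3=γ+ψ≈0.3494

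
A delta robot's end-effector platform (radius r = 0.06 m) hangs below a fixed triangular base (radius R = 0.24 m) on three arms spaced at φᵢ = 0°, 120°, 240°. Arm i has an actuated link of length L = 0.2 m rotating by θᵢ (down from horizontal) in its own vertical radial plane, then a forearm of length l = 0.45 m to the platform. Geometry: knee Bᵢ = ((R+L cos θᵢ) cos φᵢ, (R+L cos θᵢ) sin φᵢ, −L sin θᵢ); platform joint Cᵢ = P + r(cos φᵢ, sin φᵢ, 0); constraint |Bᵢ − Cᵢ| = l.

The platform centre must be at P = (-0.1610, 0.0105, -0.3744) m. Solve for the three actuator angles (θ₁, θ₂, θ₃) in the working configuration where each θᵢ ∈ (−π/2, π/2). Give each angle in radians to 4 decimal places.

φ1=0.0° → target in arm frame (-0.1610, 0.0105)
  e−x'=0.3410;  (l²−L²−(e−x')²−y'²−z²)/2L = -0.2352
  √(A²+B²)=0.5064;  θ1 = -0.8321+2.0537 ≈ 1.2217
arm 2 (φ=120.0°): x'=0.0896, y'=0.1342
  e−x'=0.0904;  (l²−L²−(e−x')²−y'²−z²)/2L = -0.0096
  γ=atan2(-0.3744,0.0904)=-1.3339;  ψ=arccos(-0.0250)=1.5958;  θ2=γ+ψ≈0.2619
arm 3 (φ=240.0°): x'=0.0714, y'=-0.1447
  A cos θ + B sin θ = C:  0.1086·cos θ + -0.3744·sin θ = -0.0260
  √(A²+B²)=0.3898;  θ3 = -1.2885+1.6375 ≈ 0.3490

θ₁ = 1.2217, θ₂ = 0.2619, θ₃ = 0.3490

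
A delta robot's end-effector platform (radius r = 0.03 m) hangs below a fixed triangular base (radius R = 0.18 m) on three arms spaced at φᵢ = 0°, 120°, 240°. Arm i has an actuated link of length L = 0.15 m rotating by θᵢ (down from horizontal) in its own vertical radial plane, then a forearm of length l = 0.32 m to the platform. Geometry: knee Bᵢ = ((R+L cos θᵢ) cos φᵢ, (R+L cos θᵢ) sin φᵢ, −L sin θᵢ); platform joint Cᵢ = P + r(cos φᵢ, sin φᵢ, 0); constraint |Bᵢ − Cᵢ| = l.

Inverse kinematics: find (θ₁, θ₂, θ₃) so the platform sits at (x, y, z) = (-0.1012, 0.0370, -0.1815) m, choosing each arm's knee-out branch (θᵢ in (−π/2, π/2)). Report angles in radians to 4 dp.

θ₁ = 1.1346, θ₂ = -0.3497, θ₃ = 0.3493

rotate P by −φ1: (-0.1012, 0.0370, -0.1815)
  A=0.2512, B=-0.1815, C=(l²−L²−A²−y'²−z²)/(2L)=-0.0584
  √(A²+B²)=0.3099;  θ1 = -0.6257+1.7603 ≈ 1.1346
arm 2 (φ=120.0°): x'=0.0826, y'=0.0691
  e−x'=0.0674;  (l²−L²−(e−x')²−y'²−z²)/2L = 0.1255
  √(A²+B²)=0.1936;  θ2 = -1.2154+0.8657 ≈ -0.3497
φ3=240.0° → target in arm frame (0.0186, -0.1061)
  A=0.1314, B=-0.1815, C=(l²−L²−A²−y'²−z²)/(2L)=0.0614
  γ=atan2(-0.1815,0.1314)=-0.9440;  ψ=arccos(0.2739)=1.2933;  θ3=γ+ψ≈0.3493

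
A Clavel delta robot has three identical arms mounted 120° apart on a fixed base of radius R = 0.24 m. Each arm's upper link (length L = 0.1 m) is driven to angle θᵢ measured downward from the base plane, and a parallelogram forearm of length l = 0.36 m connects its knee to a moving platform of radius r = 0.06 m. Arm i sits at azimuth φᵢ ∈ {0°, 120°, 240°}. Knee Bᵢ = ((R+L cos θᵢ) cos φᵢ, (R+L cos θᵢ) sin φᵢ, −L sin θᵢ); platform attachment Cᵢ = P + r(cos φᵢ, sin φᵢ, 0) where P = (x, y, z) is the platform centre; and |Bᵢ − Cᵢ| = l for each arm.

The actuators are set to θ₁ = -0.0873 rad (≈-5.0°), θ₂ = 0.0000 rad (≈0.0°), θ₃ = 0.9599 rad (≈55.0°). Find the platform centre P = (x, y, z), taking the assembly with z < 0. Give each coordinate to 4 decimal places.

φ1=0.0°: virtual centre (0.2796, 0.0000, 0.0087), radius l
arm 2 at φ=120.0°: ρ2 = 0.2800;  centre 2 = (-0.1400, 0.2425, 0.0000)
φ3=240.0°: virtual centre (-0.1187, -0.2056, -0.0819), radius l
subtract pairs → two planes through P
linear system: -0.8392x+0.4850y = 0.0001−-0.0174z; -0.7966x+-0.4111y = -0.0152−-0.1813z
det = 0.7314;  x = 0.0100+-0.1300z,  y = 0.0176+-0.1890z
quadratic in z: (1.0526)z²+(0.0460)z+(-0.0565)=0, √Δ=0.4900 → z ∈ {-0.2546, 0.2109}; z = -0.2546 (taking z<0)
x = 0.0431, y = 0.0657

(0.0431, 0.0657, -0.2546)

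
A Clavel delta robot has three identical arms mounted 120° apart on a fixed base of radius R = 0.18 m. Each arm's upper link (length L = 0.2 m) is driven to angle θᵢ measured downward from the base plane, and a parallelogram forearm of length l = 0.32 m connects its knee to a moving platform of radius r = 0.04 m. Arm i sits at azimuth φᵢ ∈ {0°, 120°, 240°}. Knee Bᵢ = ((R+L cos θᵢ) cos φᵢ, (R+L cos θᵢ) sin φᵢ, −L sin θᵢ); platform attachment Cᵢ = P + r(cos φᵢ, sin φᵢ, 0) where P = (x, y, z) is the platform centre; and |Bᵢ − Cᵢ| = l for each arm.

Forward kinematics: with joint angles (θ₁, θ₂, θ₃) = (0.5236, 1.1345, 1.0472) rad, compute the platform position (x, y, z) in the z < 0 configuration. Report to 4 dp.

arm 1 at φ=0.0°: (R−r)+L cos θ1 = 0.3132;  O1 = (0.3132, 0.0000, -0.1000)
φ2=120.0°: virtual centre (-0.1123, 0.1944, -0.1813), radius l
φ3=240.0°: virtual centre (-0.1200, -0.2078, -0.1732), radius l
subtract pairs → two planes through P
linear system: -0.8509x+0.3889y = -0.0248−-0.1625z; -0.8664x+-0.4157y = -0.0205−-0.1464z
det = 0.6906;  x = 0.0265+-0.1803z,  y = -0.0059+0.0235z
sphere 1 gives Az²+Bz+C=0 with A=1.0330, B=0.3031, C=-0.0102;  B²−4AC=0.1338;  roots -0.3238, 0.0304;  negative root z = -0.3238
x = 0.0849, y = -0.0135

(0.0849, -0.0135, -0.3238)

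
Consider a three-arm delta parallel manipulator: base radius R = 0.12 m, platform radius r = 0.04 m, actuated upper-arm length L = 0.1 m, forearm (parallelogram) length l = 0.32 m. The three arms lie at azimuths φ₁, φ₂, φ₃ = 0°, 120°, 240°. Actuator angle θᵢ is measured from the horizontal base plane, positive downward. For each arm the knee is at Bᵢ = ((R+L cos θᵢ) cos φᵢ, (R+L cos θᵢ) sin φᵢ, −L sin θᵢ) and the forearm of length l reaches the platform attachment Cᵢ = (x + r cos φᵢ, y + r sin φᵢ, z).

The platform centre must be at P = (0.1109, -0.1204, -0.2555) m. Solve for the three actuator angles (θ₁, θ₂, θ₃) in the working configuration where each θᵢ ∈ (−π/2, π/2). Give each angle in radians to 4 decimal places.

φ1=0.0° → target in arm frame (0.1109, -0.1204)
  e−x'=-0.0309;  (l²−L²−(e−x')²−y'²−z²)/2L = 0.0583
  θ1 = atan2(B,A) + arccos(C/0.2574) = -0.3490
φ2=120.0° → target in arm frame (-0.1597, -0.0358)
  e−x'=0.2397;  (l²−L²−(e−x')²−y'²−z²)/2L = -0.1582
  γ=atan2(-0.2555,0.2397)=-0.8173;  ψ=arccos(-0.4514)=2.0391;  θ2=γ+ψ≈1.2219
arm 3 (φ=240.0°): x'=0.0488, y'=0.1562
  A=0.0312, B=-0.2555, C=(l²−L²−A²−y'²−z²)/(2L)=0.0087
  θ3 = atan2(B,A) + arccos(C/0.2574) = 0.0877

θ₁ = -0.3490, θ₂ = 1.2219, θ₃ = 0.0877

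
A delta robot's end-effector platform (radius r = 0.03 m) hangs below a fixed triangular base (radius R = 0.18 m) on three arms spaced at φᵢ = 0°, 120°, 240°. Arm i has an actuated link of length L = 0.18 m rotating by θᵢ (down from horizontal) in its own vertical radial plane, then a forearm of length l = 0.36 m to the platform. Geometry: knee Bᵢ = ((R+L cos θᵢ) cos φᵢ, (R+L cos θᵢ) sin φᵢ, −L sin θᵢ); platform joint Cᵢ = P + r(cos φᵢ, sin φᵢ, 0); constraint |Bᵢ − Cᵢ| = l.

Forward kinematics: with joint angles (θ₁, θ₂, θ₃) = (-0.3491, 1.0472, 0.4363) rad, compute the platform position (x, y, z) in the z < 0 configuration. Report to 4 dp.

φ1=0.0°: virtual centre (0.3191, 0.0000, 0.0616), radius l
φ2=120.0°: virtual centre (-0.1200, 0.2078, -0.1559), radius l
O3 = (0.3131·cos240.0°, 0.3131·sin240.0°, -0.0761) = (-0.1566, -0.2712, -0.0761)
|O₂|²−|O₁|² = -0.0237;  |O₃|²−|O₁|² = -0.0018
plane₁₂: -0.8783x+0.4157y+-0.4349z = -0.0237
det = 0.8719;  x = 0.0156+-0.4018z,  y = -0.0241+0.1973z
into |P−O₁|² = l²: 1.2004z² + 0.1113z + -0.0331 = 0;  Δ = 0.1713;  z = -0.2188 or 0.1261 → z<0 root = -0.2188
x = 0.1035, y = -0.0673

(0.1035, -0.0673, -0.2188)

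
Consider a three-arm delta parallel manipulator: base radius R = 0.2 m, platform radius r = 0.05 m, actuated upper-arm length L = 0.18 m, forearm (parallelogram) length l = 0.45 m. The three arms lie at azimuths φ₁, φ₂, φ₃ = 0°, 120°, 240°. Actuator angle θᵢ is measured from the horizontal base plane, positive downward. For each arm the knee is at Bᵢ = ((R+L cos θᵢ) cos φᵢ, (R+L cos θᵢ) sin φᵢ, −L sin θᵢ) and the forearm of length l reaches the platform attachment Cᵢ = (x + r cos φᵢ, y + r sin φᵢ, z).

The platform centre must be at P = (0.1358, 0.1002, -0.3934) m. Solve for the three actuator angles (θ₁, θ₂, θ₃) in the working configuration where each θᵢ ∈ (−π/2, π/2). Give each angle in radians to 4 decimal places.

arm 1 (φ=0.0°): x'=0.1358, y'=0.1002
  A=0.0142, B=-0.3934, C=(l²−L²−A²−y'²−z²)/(2L)=0.0142
  √(A²+B²)=0.3937;  θ1 = -1.5347+1.5348 ≈ 0.0001
φ2=120.0° → target in arm frame (0.0189, -0.1677)
  A=0.1311, B=-0.3934, C=(l²−L²−A²−y'²−z²)/(2L)=-0.0833
  θ2 = atan2(B,A) + arccos(C/0.4147) = 0.5239
rotate P by −φ3: (-0.1547, 0.0675, -0.3934)
  A=0.3047, B=-0.3934, C=(l²−L²−A²−y'²−z²)/(2L)=-0.2279
  γ=atan2(-0.3934,0.3047)=-0.9118;  ψ=arccos(-0.4580)=2.0466;  θ3=γ+ψ≈1.1348

θ₁ = 0.0001, θ₂ = 0.5239, θ₃ = 1.1348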